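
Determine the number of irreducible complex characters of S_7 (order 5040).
15

The number of irreducible complex representations of a finite group equals its number of conjugacy classes. Conjugacy classes in S_7 correspond to cycle types, i.e. partitions of 7; there are p(7) = 15 of them, so S_7 (order 5040) has exactly 15 irreducible complex representations.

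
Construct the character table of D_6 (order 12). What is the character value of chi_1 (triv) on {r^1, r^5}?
Conjugacy classes: {e} of size 1, {r^3} of size 1, {r^1, r^5} of size 2, {r^2, r^4} of size 2, {s, sr^2, ...} of size 3, {sr, sr^3, ...} of size 3.
Character table:
  irrep \ class              {e} (size 1)  {r^3} (size 1)  {r^1, r^5} (size 2)  {r^2, r^4} (size 2)  {s, sr^2, ...} (size 3)  {sr, sr^3, ...} (size 3)
  chi_1 (triv)               1             1               1                    1                    1                        1                       
  chi_2 (sign: r->1, s->-1)  1             1               1                    1                    -1                       -1                      
  chi_3 (r->-1, s->1)        1             -1              -1                   1                    1                        -1                      
  chi_4 (r->-1, s->-1)       1             -1              -1                   1                    -1                       1                       
  chi_5 (2d, j=1)            2             -2              1                    -1                   0                        0                       
  chi_6 (2d, j=2)            2             2               -1                   -1                   0                        0                       

Spot check: chi_1 (triv) on {r^1, r^5} = 1.

Working: D_6 has order 2*6 = 12 with 6 conjugacy classes, hence 6 irreducibles. Sum of squared dims 1 + 1 + 1 + 1 + 4 + 4 = 12 = |G|. Linear characters come from the abelianisation; the 2-dimensional irreps have character r^k -> 2*cos(2*pi*j*k/6), reflections -> 0.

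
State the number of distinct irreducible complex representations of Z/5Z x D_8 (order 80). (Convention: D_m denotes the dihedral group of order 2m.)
35

Explanation: The number of irreducible complex representations of a finite group equals its number of conjugacy classes. For a direct product, #classes(G x H) = #classes(G) * #classes(H). Z/5Z has 5 classes (abelian), D_8 has 7 classes, so 5 * 7 = 35, so Z/5Z x D_8 (order 80) has exactly 35 irreducible complex representations.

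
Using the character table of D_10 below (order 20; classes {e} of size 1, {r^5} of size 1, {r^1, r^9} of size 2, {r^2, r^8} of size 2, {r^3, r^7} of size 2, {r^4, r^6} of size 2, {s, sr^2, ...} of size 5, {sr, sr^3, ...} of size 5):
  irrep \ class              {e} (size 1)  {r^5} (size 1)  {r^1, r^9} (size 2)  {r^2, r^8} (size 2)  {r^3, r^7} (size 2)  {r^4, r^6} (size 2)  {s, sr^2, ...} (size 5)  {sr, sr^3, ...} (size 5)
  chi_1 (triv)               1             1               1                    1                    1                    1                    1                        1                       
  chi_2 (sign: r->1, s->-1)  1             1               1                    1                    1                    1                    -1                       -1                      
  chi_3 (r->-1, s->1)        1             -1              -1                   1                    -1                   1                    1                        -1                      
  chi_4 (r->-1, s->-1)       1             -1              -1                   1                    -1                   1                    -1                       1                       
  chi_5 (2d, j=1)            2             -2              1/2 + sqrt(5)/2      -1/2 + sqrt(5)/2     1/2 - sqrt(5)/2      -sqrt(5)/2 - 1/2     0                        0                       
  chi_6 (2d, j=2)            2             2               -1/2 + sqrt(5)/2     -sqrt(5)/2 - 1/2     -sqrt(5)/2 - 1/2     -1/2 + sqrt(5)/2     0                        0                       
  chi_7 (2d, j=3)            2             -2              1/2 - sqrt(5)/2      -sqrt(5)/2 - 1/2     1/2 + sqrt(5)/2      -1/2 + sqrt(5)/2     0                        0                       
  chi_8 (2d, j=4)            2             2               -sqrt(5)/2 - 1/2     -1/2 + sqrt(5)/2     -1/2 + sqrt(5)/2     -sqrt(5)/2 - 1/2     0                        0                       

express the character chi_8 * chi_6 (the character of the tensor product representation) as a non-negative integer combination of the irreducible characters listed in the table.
chi_8 tensor chi_6 = chi_6 + chi_8 (all other irreducibles have multiplicity 0).

Argument: The character of a tensor product is the pointwise product (chi_8 * chi_6)(C) = chi_8(C) * chi_6(C):
  {e}: (2)*(2), {r^5}: (2)*(2), {r^1, r^9}: (-sqrt(5)/2 - 1/2)*(-1/2 + sqrt(5)/2), {r^2, r^8}: (-1/2 + sqrt(5)/2)*(-sqrt(5)/2 - 1/2), {r^3, r^7}: (-1/2 + sqrt(5)/2)*(-sqrt(5)/2 - 1/2), {r^4, r^6}: (-sqrt(5)/2 - 1/2)*(-1/2 + sqrt(5)/2), {s, sr^2, ...}: (0)*(0), {sr, sr^3, ...}: (0)*(0)
so (chi_8 * chi_6) takes values
  {e} -> 4, {r^5} -> 4, {r^1, r^9} -> -1, {r^2, r^8} -> -1, {r^3, r^7} -> -1, {r^4, r^6} -> -1, {s, sr^2, ...} -> 0, {sr, sr^3, ...} -> 0.
Now take the inner product of this character with each irreducible chi from the table, <chi_8*chi_6, chi> = (1/20) sum_C |C| (chi_8*chi_6)(C) conj(chi(C)):
  <chi_8*chi_6, chi_1> = (1/20)[1*(4)*conj(1) + 1*(4)*conj(1) + 2*(-1)*conj(1) + 2*(-1)*conj(1) + 2*(-1)*conj(1) + 2*(-1)*conj(1) + 5*(0)*conj(1) + 5*(0)*conj(1)]
      = (1/20)[(4) + (4) + (-2) + (-2) + (-2) + (-2) + (0) + (0)] = 0/20 = 0
  <chi_8*chi_6, chi_2> = (1/20)[1*(4)*conj(1) + 1*(4)*conj(1) + 2*(-1)*conj(1) + 2*(-1)*conj(1) + 2*(-1)*conj(1) + 2*(-1)*conj(1) + 5*(0)*conj(-1) + 5*(0)*conj(-1)]
      = (1/20)[(4) + (4) + (-2) + (-2) + (-2) + (-2) + (0) + (0)] = 0/20 = 0
  <chi_8*chi_6, chi_3> = (1/20)[1*(4)*conj(1) + 1*(4)*conj(-1) + 2*(-1)*conj(-1) + 2*(-1)*conj(1) + 2*(-1)*conj(-1) + 2*(-1)*conj(1) + 5*(0)*conj(1) + 5*(0)*conj(-1)]
      = (1/20)[(4) + (-4) + (2) + (-2) + (2) + (-2) + (0) + (0)] = 0/20 = 0
  <chi_8*chi_6, chi_4> = (1/20)[1*(4)*conj(1) + 1*(4)*conj(-1) + 2*(-1)*conj(-1) + 2*(-1)*conj(1) + 2*(-1)*conj(-1) + 2*(-1)*conj(1) + 5*(0)*conj(-1) + 5*(0)*conj(1)]
      = (1/20)[(4) + (-4) + (2) + (-2) + (2) + (-2) + (0) + (0)] = 0/20 = 0
  <chi_8*chi_6, chi_5> = (1/20)[1*(4)*conj(2) + 1*(4)*conj(-2) + 2*(-1)*conj(1/2 + sqrt(5)/2) + 2*(-1)*conj(-1/2 + sqrt(5)/2) + 2*(-1)*conj(1/2 - sqrt(5)/2) + 2*(-1)*conj(-sqrt(5)/2 - 1/2) + 5*(0)*conj(0) + 5*(0)*conj(0)]
      = (1/20)[(8) + (-8) + (-sqrt(5) - 1) + (1 - sqrt(5)) + (-1 + sqrt(5)) + (1 + sqrt(5)) + (0) + (0)] = 0/20 = 0
  <chi_8*chi_6, chi_6> = (1/20)[1*(4)*conj(2) + 1*(4)*conj(2) + 2*(-1)*conj(-1/2 + sqrt(5)/2) + 2*(-1)*conj(-sqrt(5)/2 - 1/2) + 2*(-1)*conj(-sqrt(5)/2 - 1/2) + 2*(-1)*conj(-1/2 + sqrt(5)/2) + 5*(0)*conj(0) + 5*(0)*conj(0)]
      = (1/20)[(8) + (8) + (1 - sqrt(5)) + (1 + sqrt(5)) + (1 + sqrt(5)) + (1 - sqrt(5)) + (0) + (0)] = 20/20 = 1
  <chi_8*chi_6, chi_7> = (1/20)[1*(4)*conj(2) + 1*(4)*conj(-2) + 2*(-1)*conj(1/2 - sqrt(5)/2) + 2*(-1)*conj(-sqrt(5)/2 - 1/2) + 2*(-1)*conj(1/2 + sqrt(5)/2) + 2*(-1)*conj(-1/2 + sqrt(5)/2) + 5*(0)*conj(0) + 5*(0)*conj(0)]
      = (1/20)[(8) + (-8) + (-1 + sqrt(5)) + (1 + sqrt(5)) + (-sqrt(5) - 1) + (1 - sqrt(5)) + (0) + (0)] = 0/20 = 0
  <chi_8*chi_6, chi_8> = (1/20)[1*(4)*conj(2) + 1*(4)*conj(2) + 2*(-1)*conj(-sqrt(5)/2 - 1/2) + 2*(-1)*conj(-1/2 + sqrt(5)/2) + 2*(-1)*conj(-1/2 + sqrt(5)/2) + 2*(-1)*conj(-sqrt(5)/2 - 1/2) + 5*(0)*conj(0) + 5*(0)*conj(0)]
      = (1/20)[(8) + (8) + (1 + sqrt(5)) + (1 - sqrt(5)) + (1 - sqrt(5)) + (1 + sqrt(5)) + (0) + (0)] = 20/20 = 1
Hence the multiplicities are chi_6: 1, chi_8: 1. Dimension check: dim(chi_8)*dim(chi_6) = 2*2 = 4 and sum (mult * dim) = 1*2 + 1*2 = 4.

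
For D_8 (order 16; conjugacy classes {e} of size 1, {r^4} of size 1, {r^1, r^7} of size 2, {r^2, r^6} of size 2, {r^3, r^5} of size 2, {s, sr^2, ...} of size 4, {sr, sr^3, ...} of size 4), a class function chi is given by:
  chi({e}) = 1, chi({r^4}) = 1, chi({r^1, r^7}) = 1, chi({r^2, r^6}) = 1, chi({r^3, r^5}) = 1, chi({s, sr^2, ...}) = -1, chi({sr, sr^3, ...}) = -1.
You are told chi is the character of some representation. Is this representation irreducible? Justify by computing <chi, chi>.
Irreducible: <chi, chi> = 1.

Why: <chi, chi> = (1/|G|) sum_C |C| * |chi(C)|^2 = (1/16)[1*|1|^2 + 1*|1|^2 + 2*|1|^2 + 2*|1|^2 + 2*|1|^2 + 4*|-1|^2 + 4*|-1|^2]
  = (1/16)[(1) + (1) + (2) + (2) + (2) + (4) + (4)] = 16/16 = 1.
A character is irreducible iff <chi, chi> = 1, so this representation is irreducible.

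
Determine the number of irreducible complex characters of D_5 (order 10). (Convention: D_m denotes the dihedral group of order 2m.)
4

Proof sketch: The number of irreducible complex representations of a finite group equals its number of conjugacy classes. D_5 has 4 conjugacy classes ((n+3)/2 for n odd), so D_5 (order 10) has exactly 4 irreducible complex representations.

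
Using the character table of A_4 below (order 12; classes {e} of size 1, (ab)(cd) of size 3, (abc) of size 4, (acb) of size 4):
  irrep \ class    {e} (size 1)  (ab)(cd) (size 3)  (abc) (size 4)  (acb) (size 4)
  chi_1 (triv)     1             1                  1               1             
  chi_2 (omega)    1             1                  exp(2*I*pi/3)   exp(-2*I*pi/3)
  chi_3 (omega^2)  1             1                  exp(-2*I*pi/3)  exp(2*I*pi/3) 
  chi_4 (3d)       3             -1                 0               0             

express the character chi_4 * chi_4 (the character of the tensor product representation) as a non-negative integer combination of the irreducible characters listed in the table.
chi_4 tensor chi_4 = chi_1 + chi_2 + chi_3 + 2*chi_4 (all other irreducibles have multiplicity 0).

Details: The character of a tensor product is the pointwise product (chi_4 * chi_4)(C) = chi_4(C) * chi_4(C):
  {e}: (3)*(3), (ab)(cd): (-1)*(-1), (abc): (0)*(0), (acb): (0)*(0)
so (chi_4 * chi_4) takes values
  {e} -> 9, (ab)(cd) -> 1, (abc) -> 0, (acb) -> 0.
Now take the inner product of this character with each irreducible chi from the table, <chi_4*chi_4, chi> = (1/12) sum_C |C| (chi_4*chi_4)(C) conj(chi(C)):
  <chi_4*chi_4, chi_1> = (1/12)[1*(9)*conj(1) + 3*(1)*conj(1) + 4*(0)*conj(1) + 4*(0)*conj(1)]
      = (1/12)[(9) + (3) + (0) + (0)] = 12/12 = 1
  <chi_4*chi_4, chi_2> = (1/12)[1*(9)*conj(1) + 3*(1)*conj(1) + 4*(0)*conj(exp(2*I*pi/3)) + 4*(0)*conj(exp(-2*I*pi/3))]
      = (1/12)[(9) + (3) + (0) + (0)] = 12/12 = 1
  <chi_4*chi_4, chi_3> = (1/12)[1*(9)*conj(1) + 3*(1)*conj(1) + 4*(0)*conj(exp(-2*I*pi/3)) + 4*(0)*conj(exp(2*I*pi/3))]
      = (1/12)[(9) + (3) + (0) + (0)] = 12/12 = 1
  <chi_4*chi_4, chi_4> = (1/12)[1*(9)*conj(3) + 3*(1)*conj(-1) + 4*(0)*conj(0) + 4*(0)*conj(0)]
      = (1/12)[(27) + (-3) + (0) + (0)] = 24/12 = 2
(Exp terms are combined using exp(i*s)*conj(exp(i*t)) = exp(i*(s-t)), and sums of them are collapsed using the identity that for every m > 1 the m distinct m-th roots of unity sum to 0, e.g. 1 + exp(2*I*pi/3) + exp(-2*I*pi/3) = 0.)
Hence the multiplicities are chi_1: 1, chi_2: 1, chi_3: 1, chi_4: 2. Dimension check: dim(chi_4)*dim(chi_4) = 3*3 = 9 and sum (mult * dim) = 1*1 + 1*1 + 1*1 + 2*3 = 9.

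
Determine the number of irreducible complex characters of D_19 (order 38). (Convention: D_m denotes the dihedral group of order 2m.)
11

Argument: The number of irreducible complex representations of a finite group equals its number of conjugacy classes. D_19 has 11 conjugacy classes ((n+3)/2 for n odd), so D_19 (order 38) has exactly 11 irreducible complex representations.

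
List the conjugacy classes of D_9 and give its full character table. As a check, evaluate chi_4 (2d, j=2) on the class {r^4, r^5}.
Conjugacy classes: {e} of size 1, {r^1, r^8} of size 2, {r^2, r^7} of size 2, {r^3, r^6} of size 2, {r^4, r^5} of size 2, {s, sr, ..., sr^8} of size 9.
Character table:
  irrep \ class              {e} (size 1)  {r^1, r^8} (size 2)  {r^2, r^7} (size 2)  {r^3, r^6} (size 2)  {r^4, r^5} (size 2)  {s, sr, ..., sr^8} (size 9)
  chi_1 (triv)               1             1                    1                    1                    1                    1                          
  chi_2 (sign: r->1, s->-1)  1             1                    1                    1                    1                    -1                         
  chi_3 (2d, j=1)            2             2*cos(2*pi/9)        2*cos(4*pi/9)        -1                   -2*cos(pi/9)         0                          
  chi_4 (2d, j=2)            2             2*cos(4*pi/9)        -2*cos(pi/9)         -1                   2*cos(2*pi/9)        0                          
  chi_5 (2d, j=3)            2             -1                   -1                   2                    -1                   0                          
  chi_6 (2d, j=4)            2             -2*cos(pi/9)         2*cos(2*pi/9)        -1                   2*cos(4*pi/9)        0                          

Spot check: chi_4 (2d, j=2) on {r^4, r^5} = 2*cos(2*pi/9).

Explanation: D_9 has order 2*9 = 18 with 6 conjugacy classes, hence 6 irreducibles. Sum of squared dims 1 + 1 + 4 + 4 + 4 + 4 = 18 = |G|. Linear characters come from the abelianisation; the 2-dimensional irreps have character r^k -> 2*cos(2*pi*j*k/9), reflections -> 0.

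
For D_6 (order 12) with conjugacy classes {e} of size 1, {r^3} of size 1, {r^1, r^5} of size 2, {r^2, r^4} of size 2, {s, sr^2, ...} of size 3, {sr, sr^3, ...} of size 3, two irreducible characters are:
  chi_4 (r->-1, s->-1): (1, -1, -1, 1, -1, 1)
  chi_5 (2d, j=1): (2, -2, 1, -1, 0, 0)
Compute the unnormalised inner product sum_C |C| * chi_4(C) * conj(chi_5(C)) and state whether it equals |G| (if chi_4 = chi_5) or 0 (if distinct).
Sum = 0; so <chi_4, chi_5> = 0 (distinct irreducibles are orthogonal).

Proof sketch: Compute term by term over conjugacy classes (|C| * chi_4(C) * conj(chi_5(C))):
  1*(1)*conj(2) + 1*(-1)*conj(-2) + 2*(-1)*conj(1) + 2*(1)*conj(-1) + 3*(-1)*conj(0) + 3*(1)*conj(0)
  = (2) + (2) + (-2) + (-2) + (0) + (0)
  = 0.
Dividing by |G| = 12 gives 0/12 = 0, matching the row-orthogonality relation <chi_4, chi_5> = [chi_4 = chi_5].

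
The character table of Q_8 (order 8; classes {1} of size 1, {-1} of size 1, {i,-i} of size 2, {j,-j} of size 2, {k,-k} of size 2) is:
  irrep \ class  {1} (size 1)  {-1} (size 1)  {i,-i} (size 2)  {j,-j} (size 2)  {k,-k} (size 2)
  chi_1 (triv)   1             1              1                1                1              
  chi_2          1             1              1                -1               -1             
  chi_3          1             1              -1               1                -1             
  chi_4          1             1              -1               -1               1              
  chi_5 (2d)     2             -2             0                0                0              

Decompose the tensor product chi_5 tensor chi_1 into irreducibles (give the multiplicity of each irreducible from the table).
chi_5 tensor chi_1 = chi_5 (all other irreducibles have multiplicity 0).

Explanation: The character of a tensor product is the pointwise product (chi_5 * chi_1)(C) = chi_5(C) * chi_1(C):
  {1}: (2)*(1), {-1}: (-2)*(1), {i,-i}: (0)*(1), {j,-j}: (0)*(1), {k,-k}: (0)*(1)
so (chi_5 * chi_1) takes values
  {1} -> 2, {-1} -> -2, {i,-i} -> 0, {j,-j} -> 0, {k,-k} -> 0.
Now take the inner product of this character with each irreducible chi from the table, <chi_5*chi_1, chi> = (1/8) sum_C |C| (chi_5*chi_1)(C) conj(chi(C)):
  <chi_5*chi_1, chi_1> = (1/8)[1*(2)*conj(1) + 1*(-2)*conj(1) + 2*(0)*conj(1) + 2*(0)*conj(1) + 2*(0)*conj(1)]
      = (1/8)[(2) + (-2) + (0) + (0) + (0)] = 0/8 = 0
  <chi_5*chi_1, chi_2> = (1/8)[1*(2)*conj(1) + 1*(-2)*conj(1) + 2*(0)*conj(1) + 2*(0)*conj(-1) + 2*(0)*conj(-1)]
      = (1/8)[(2) + (-2) + (0) + (0) + (0)] = 0/8 = 0
  <chi_5*chi_1, chi_3> = (1/8)[1*(2)*conj(1) + 1*(-2)*conj(1) + 2*(0)*conj(-1) + 2*(0)*conj(1) + 2*(0)*conj(-1)]
      = (1/8)[(2) + (-2) + (0) + (0) + (0)] = 0/8 = 0
  <chi_5*chi_1, chi_4> = (1/8)[1*(2)*conj(1) + 1*(-2)*conj(1) + 2*(0)*conj(-1) + 2*(0)*conj(-1) + 2*(0)*conj(1)]
      = (1/8)[(2) + (-2) + (0) + (0) + (0)] = 0/8 = 0
  <chi_5*chi_1, chi_5> = (1/8)[1*(2)*conj(2) + 1*(-2)*conj(-2) + 2*(0)*conj(0) + 2*(0)*conj(0) + 2*(0)*conj(0)]
      = (1/8)[(4) + (4) + (0) + (0) + (0)] = 8/8 = 1
Hence the multiplicities are chi_5: 1. Dimension check: dim(chi_5)*dim(chi_1) = 2*1 = 2 and sum (mult * dim) = 1*2 = 2.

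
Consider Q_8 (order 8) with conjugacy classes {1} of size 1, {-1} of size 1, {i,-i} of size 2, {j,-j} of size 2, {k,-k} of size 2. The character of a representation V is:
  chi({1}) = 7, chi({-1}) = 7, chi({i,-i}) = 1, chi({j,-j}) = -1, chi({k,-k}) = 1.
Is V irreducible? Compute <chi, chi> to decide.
Not irreducible (reducible): <chi, chi> = 13 > 1.

Solution. <chi, chi> = (1/|G|) sum_C |C| * |chi(C)|^2 = (1/8)[1*|7|^2 + 1*|7|^2 + 2*|1|^2 + 2*|-1|^2 + 2*|1|^2]
  = (1/8)[(49) + (49) + (2) + (2) + (2)] = 104/8 = 13.
A character is irreducible iff <chi, chi> = 1, so this representation is reducible.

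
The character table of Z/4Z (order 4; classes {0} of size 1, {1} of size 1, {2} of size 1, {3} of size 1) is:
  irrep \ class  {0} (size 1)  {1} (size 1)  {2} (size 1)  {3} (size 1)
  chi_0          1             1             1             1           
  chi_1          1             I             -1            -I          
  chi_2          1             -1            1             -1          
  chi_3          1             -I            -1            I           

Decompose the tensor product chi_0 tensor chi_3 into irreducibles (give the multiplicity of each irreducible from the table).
chi_0 tensor chi_3 = chi_3 (all other irreducibles have multiplicity 0).

Solution. The character of a tensor product is the pointwise product (chi_0 * chi_3)(C) = chi_0(C) * chi_3(C):
  {0}: (1)*(1), {1}: (1)*(-I), {2}: (1)*(-1), {3}: (1)*(I)
so (chi_0 * chi_3) takes values
  {0} -> 1, {1} -> -I, {2} -> -1, {3} -> I.
Now take the inner product of this character with each irreducible chi from the table, <chi_0*chi_3, chi> = (1/4) sum_C |C| (chi_0*chi_3)(C) conj(chi(C)):
  <chi_0*chi_3, chi_0> = (1/4)[1*(1)*conj(1) + 1*(-I)*conj(1) + 1*(-1)*conj(1) + 1*(I)*conj(1)]
      = (1/4)[(1) + (-I) + (-1) + (I)] = 0/4 = 0
  <chi_0*chi_3, chi_1> = (1/4)[1*(1)*conj(1) + 1*(-I)*conj(I) + 1*(-1)*conj(-1) + 1*(I)*conj(-I)]
      = (1/4)[(1) + (-1) + (1) + (-1)] = 0/4 = 0
  <chi_0*chi_3, chi_2> = (1/4)[1*(1)*conj(1) + 1*(-I)*conj(-1) + 1*(-1)*conj(1) + 1*(I)*conj(-1)]
      = (1/4)[(1) + (I) + (-1) + (-I)] = 0/4 = 0
  <chi_0*chi_3, chi_3> = (1/4)[1*(1)*conj(1) + 1*(-I)*conj(-I) + 1*(-1)*conj(-1) + 1*(I)*conj(I)]
      = (1/4)[(1) + (1) + (1) + (1)] = 4/4 = 1
(Exp terms are combined using exp(i*s)*conj(exp(i*t)) = exp(i*(s-t)), and sums of them are collapsed using the identity that for every m > 1 the m distinct m-th roots of unity sum to 0, e.g. 1 + exp(2*I*pi/3) + exp(-2*I*pi/3) = 0.)
Hence the multiplicities are chi_3: 1. Dimension check: dim(chi_0)*dim(chi_3) = 1*1 = 1 and sum (mult * dim) = 1*1 = 1.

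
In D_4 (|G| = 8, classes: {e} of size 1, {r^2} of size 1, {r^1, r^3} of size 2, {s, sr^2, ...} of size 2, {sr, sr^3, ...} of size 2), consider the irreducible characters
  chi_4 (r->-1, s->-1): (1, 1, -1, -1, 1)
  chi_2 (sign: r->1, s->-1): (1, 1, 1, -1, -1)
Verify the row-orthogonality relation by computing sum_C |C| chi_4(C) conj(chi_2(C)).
Sum = 0; so <chi_4, chi_2> = 0 (distinct irreducibles are orthogonal).

Compute term by term over conjugacy classes (|C| * chi_4(C) * conj(chi_2(C))):
  1*(1)*conj(1) + 1*(1)*conj(1) + 2*(-1)*conj(1) + 2*(-1)*conj(-1) + 2*(1)*conj(-1)
  = (1) + (1) + (-2) + (2) + (-2)
  = 0.
Dividing by |G| = 8 gives 0/8 = 0, matching the row-orthogonality relation <chi_4, chi_2> = [chi_4 = chi_2].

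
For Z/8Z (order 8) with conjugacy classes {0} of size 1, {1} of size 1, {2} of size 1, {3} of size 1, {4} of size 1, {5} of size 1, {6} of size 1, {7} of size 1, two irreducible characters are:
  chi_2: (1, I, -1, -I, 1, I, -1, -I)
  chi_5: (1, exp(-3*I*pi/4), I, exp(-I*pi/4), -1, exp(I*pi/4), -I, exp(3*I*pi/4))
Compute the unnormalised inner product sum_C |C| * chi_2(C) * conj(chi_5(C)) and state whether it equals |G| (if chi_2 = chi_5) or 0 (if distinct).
Sum = 0; so <chi_2, chi_5> = 0 (distinct irreducibles are orthogonal).

Derivation: Compute term by term over conjugacy classes (|C| * chi_2(C) * conj(chi_5(C))):
  1*(1)*conj(1) + 1*(I)*conj(exp(-3*I*pi/4)) + 1*(-1)*conj(I) + 1*(-I)*conj(exp(-I*pi/4)) + 1*(1)*conj(-1) + 1*(I)*conj(exp(I*pi/4)) + 1*(-1)*conj(-I) + 1*(-I)*conj(exp(3*I*pi/4))
  = (1) + (exp(-3*I*pi/4)) + (I) + (-exp(3*I*pi/4)) + (-1) + (exp(I*pi/4)) + (-I) + (-exp(-I*pi/4))
  = 0.
(Exp terms are combined using exp(i*s)*conj(exp(i*t)) = exp(i*(s-t)), and sums of them are collapsed using the identity that for every m > 1 the m distinct m-th roots of unity sum to 0, e.g. 1 + exp(2*I*pi/3) + exp(-2*I*pi/3) = 0.)
Dividing by |G| = 8 gives 0/8 = 0, matching the row-orthogonality relation <chi_2, chi_5> = [chi_2 = chi_5].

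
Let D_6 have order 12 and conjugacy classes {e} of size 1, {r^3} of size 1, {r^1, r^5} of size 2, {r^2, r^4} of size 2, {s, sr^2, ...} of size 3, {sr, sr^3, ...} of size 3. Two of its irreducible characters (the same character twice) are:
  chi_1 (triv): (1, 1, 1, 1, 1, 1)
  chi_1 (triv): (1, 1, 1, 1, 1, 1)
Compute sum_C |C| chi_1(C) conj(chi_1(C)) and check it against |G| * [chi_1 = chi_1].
Sum = 12 = |G| = 12; so <chi_1, chi_1> = 1 (norm-1 confirms irreducibility).

Working: Compute term by term over conjugacy classes (|C| * chi_1(C) * conj(chi_1(C))):
  1*(1)*conj(1) + 1*(1)*conj(1) + 2*(1)*conj(1) + 2*(1)*conj(1) + 3*(1)*conj(1) + 3*(1)*conj(1)
  = (1) + (1) + (2) + (2) + (3) + (3)
  = 12.
Dividing by |G| = 12 gives 12/12 = 1, matching the row-orthogonality relation <chi_1, chi_1> = [chi_1 = chi_1].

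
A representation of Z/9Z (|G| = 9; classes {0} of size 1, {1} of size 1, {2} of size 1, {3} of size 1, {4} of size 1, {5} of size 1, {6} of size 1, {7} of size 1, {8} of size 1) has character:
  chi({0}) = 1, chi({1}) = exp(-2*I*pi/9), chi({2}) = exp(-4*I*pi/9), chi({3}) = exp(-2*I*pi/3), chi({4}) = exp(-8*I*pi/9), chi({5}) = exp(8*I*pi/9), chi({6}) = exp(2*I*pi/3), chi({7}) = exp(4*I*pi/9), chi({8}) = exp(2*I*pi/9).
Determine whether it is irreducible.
Irreducible: <chi, chi> = 1.

Proof sketch: <chi, chi> = (1/|G|) sum_C |C| * |chi(C)|^2 = (1/9)[1*|1|^2 + 1*|exp(-2*I*pi/9)|^2 + 1*|exp(-4*I*pi/9)|^2 + 1*|exp(-2*I*pi/3)|^2 + 1*|exp(-8*I*pi/9)|^2 + 1*|exp(8*I*pi/9)|^2 + 1*|exp(2*I*pi/3)|^2 + 1*|exp(4*I*pi/9)|^2 + 1*|exp(2*I*pi/9)|^2]
  = (1/9)[(1) + (1) + (1) + (1) + (1) + (1) + (1) + (1) + (1)] = 9/9 = 1.
(Exp terms are combined using exp(i*s)*conj(exp(i*t)) = exp(i*(s-t)), and sums of them are collapsed using the identity that for every m > 1 the m distinct m-th roots of unity sum to 0, e.g. 1 + exp(2*I*pi/3) + exp(-2*I*pi/3) = 0.)
A character is irreducible iff <chi, chi> = 1, so this representation is irreducible.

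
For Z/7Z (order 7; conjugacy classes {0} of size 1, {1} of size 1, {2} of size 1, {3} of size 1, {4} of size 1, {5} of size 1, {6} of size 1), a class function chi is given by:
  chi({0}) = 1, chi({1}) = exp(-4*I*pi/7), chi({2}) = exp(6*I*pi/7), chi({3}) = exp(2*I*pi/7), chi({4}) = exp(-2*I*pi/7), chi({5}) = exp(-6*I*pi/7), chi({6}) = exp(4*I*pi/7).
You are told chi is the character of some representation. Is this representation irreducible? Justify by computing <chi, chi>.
Irreducible: <chi, chi> = 1.

Argument: <chi, chi> = (1/|G|) sum_C |C| * |chi(C)|^2 = (1/7)[1*|1|^2 + 1*|exp(-4*I*pi/7)|^2 + 1*|exp(6*I*pi/7)|^2 + 1*|exp(2*I*pi/7)|^2 + 1*|exp(-2*I*pi/7)|^2 + 1*|exp(-6*I*pi/7)|^2 + 1*|exp(4*I*pi/7)|^2]
  = (1/7)[(1) + (1) + (1) + (1) + (1) + (1) + (1)] = 7/7 = 1.
(Exp terms are combined using exp(i*s)*conj(exp(i*t)) = exp(i*(s-t)), and sums of them are collapsed using the identity that for every m > 1 the m distinct m-th roots of unity sum to 0, e.g. 1 + exp(2*I*pi/3) + exp(-2*I*pi/3) = 0.)
A character is irreducible iff <chi, chi> = 1, so this representation is irreducible.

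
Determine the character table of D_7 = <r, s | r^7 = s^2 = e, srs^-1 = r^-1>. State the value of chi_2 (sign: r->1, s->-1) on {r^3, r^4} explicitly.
Conjugacy classes: {e} of size 1, {r^1, r^6} of size 2, {r^2, r^5} of size 2, {r^3, r^4} of size 2, {s, sr, ..., sr^6} of size 7.
Character table:
  irrep \ class              {e} (size 1)  {r^1, r^6} (size 2)  {r^2, r^5} (size 2)  {r^3, r^4} (size 2)  {s, sr, ..., sr^6} (size 7)
  chi_1 (triv)               1             1                    1                    1                    1                          
  chi_2 (sign: r->1, s->-1)  1             1                    1                    1                    -1                         
  chi_3 (2d, j=1)            2             2*cos(2*pi/7)        -2*cos(3*pi/7)       -2*cos(pi/7)         0                          
  chi_4 (2d, j=2)            2             -2*cos(3*pi/7)       -2*cos(pi/7)         2*cos(2*pi/7)        0                          
  chi_5 (2d, j=3)            2             -2*cos(pi/7)         2*cos(2*pi/7)        -2*cos(3*pi/7)       0                          

Spot check: chi_2 (sign: r->1, s->-1) on {r^3, r^4} = 1.

Explanation: D_7 has order 2*7 = 14 with 5 conjugacy classes, hence 5 irreducibles. Sum of squared dims 1 + 1 + 4 + 4 + 4 = 14 = |G|. Linear characters come from the abelianisation; the 2-dimensional irreps have character r^k -> 2*cos(2*pi*j*k/7), reflections -> 0.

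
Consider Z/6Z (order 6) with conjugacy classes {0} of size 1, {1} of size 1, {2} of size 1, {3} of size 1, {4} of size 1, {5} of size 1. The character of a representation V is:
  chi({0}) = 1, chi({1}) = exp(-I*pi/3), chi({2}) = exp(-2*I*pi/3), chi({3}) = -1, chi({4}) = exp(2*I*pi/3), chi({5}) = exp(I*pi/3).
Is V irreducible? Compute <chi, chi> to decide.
Irreducible: <chi, chi> = 1.

<chi, chi> = (1/|G|) sum_C |C| * |chi(C)|^2 = (1/6)[1*|1|^2 + 1*|exp(-I*pi/3)|^2 + 1*|exp(-2*I*pi/3)|^2 + 1*|-1|^2 + 1*|exp(2*I*pi/3)|^2 + 1*|exp(I*pi/3)|^2]
  = (1/6)[(1) + (1) + (1) + (1) + (1) + (1)] = 6/6 = 1.
(Exp terms are combined using exp(i*s)*conj(exp(i*t)) = exp(i*(s-t)), and sums of them are collapsed using the identity that for every m > 1 the m distinct m-th roots of unity sum to 0, e.g. 1 + exp(2*I*pi/3) + exp(-2*I*pi/3) = 0.)
A character is irreducible iff <chi, chi> = 1, so this representation is irreducible.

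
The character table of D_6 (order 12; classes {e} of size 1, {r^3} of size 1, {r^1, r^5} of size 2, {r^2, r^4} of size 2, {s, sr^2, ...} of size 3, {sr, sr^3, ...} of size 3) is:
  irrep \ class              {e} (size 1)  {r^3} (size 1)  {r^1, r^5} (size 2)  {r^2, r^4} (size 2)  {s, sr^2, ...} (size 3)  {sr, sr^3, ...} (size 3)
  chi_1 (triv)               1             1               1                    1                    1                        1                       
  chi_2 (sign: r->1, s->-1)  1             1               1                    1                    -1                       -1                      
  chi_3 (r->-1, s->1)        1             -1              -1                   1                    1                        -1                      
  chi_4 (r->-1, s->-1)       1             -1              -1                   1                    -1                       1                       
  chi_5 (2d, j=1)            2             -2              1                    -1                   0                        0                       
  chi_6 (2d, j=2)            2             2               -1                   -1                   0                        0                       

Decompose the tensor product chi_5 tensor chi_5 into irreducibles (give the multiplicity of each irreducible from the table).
chi_5 tensor chi_5 = chi_1 + chi_2 + chi_6 (all other irreducibles have multiplicity 0).

Solution. The character of a tensor product is the pointwise product (chi_5 * chi_5)(C) = chi_5(C) * chi_5(C):
  {e}: (2)*(2), {r^3}: (-2)*(-2), {r^1, r^5}: (1)*(1), {r^2, r^4}: (-1)*(-1), {s, sr^2, ...}: (0)*(0), {sr, sr^3, ...}: (0)*(0)
so (chi_5 * chi_5) takes values
  {e} -> 4, {r^3} -> 4, {r^1, r^5} -> 1, {r^2, r^4} -> 1, {s, sr^2, ...} -> 0, {sr, sr^3, ...} -> 0.
Now take the inner product of this character with each irreducible chi from the table, <chi_5*chi_5, chi> = (1/12) sum_C |C| (chi_5*chi_5)(C) conj(chi(C)):
  <chi_5*chi_5, chi_1> = (1/12)[1*(4)*conj(1) + 1*(4)*conj(1) + 2*(1)*conj(1) + 2*(1)*conj(1) + 3*(0)*conj(1) + 3*(0)*conj(1)]
      = (1/12)[(4) + (4) + (2) + (2) + (0) + (0)] = 12/12 = 1
  <chi_5*chi_5, chi_2> = (1/12)[1*(4)*conj(1) + 1*(4)*conj(1) + 2*(1)*conj(1) + 2*(1)*conj(1) + 3*(0)*conj(-1) + 3*(0)*conj(-1)]
      = (1/12)[(4) + (4) + (2) + (2) + (0) + (0)] = 12/12 = 1
  <chi_5*chi_5, chi_3> = (1/12)[1*(4)*conj(1) + 1*(4)*conj(-1) + 2*(1)*conj(-1) + 2*(1)*conj(1) + 3*(0)*conj(1) + 3*(0)*conj(-1)]
      = (1/12)[(4) + (-4) + (-2) + (2) + (0) + (0)] = 0/12 = 0
  <chi_5*chi_5, chi_4> = (1/12)[1*(4)*conj(1) + 1*(4)*conj(-1) + 2*(1)*conj(-1) + 2*(1)*conj(1) + 3*(0)*conj(-1) + 3*(0)*conj(1)]
      = (1/12)[(4) + (-4) + (-2) + (2) + (0) + (0)] = 0/12 = 0
  <chi_5*chi_5, chi_5> = (1/12)[1*(4)*conj(2) + 1*(4)*conj(-2) + 2*(1)*conj(1) + 2*(1)*conj(-1) + 3*(0)*conj(0) + 3*(0)*conj(0)]
      = (1/12)[(8) + (-8) + (2) + (-2) + (0) + (0)] = 0/12 = 0
  <chi_5*chi_5, chi_6> = (1/12)[1*(4)*conj(2) + 1*(4)*conj(2) + 2*(1)*conj(-1) + 2*(1)*conj(-1) + 3*(0)*conj(0) + 3*(0)*conj(0)]
      = (1/12)[(8) + (8) + (-2) + (-2) + (0) + (0)] = 12/12 = 1
Hence the multiplicities are chi_1: 1, chi_2: 1, chi_6: 1. Dimension check: dim(chi_5)*dim(chi_5) = 2*2 = 4 and sum (mult * dim) = 1*1 + 1*1 + 1*2 = 4.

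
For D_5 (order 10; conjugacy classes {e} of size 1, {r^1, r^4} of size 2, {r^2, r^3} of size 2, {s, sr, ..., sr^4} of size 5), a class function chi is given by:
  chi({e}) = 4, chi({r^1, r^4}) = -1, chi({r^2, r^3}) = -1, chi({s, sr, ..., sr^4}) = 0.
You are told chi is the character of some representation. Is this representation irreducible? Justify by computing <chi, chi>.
Not irreducible (reducible): <chi, chi> = 2 > 1.

Why: <chi, chi> = (1/|G|) sum_C |C| * |chi(C)|^2 = (1/10)[1*|4|^2 + 2*|-1|^2 + 2*|-1|^2 + 5*|0|^2]
  = (1/10)[(16) + (2) + (2) + (0)] = 20/10 = 2.
A character is irreducible iff <chi, chi> = 1, so this representation is reducible.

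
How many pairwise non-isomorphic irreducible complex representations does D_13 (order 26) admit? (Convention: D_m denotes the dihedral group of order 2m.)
8

Working: The number of irreducible complex representations of a finite group equals its number of conjugacy classes. D_13 has 8 conjugacy classes ((n+3)/2 for n odd), so D_13 (order 26) has exactly 8 irreducible complex representations.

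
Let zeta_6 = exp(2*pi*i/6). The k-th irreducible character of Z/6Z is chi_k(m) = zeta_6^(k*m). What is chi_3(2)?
chi_3(2) = zeta_6^6 = 1

Working: chi_3(2) = zeta_6^(3*2) = zeta_6^6. Since zeta_6^6 = 1, this equals zeta_6^0 = exp(2*pi*i*0/6) = 1.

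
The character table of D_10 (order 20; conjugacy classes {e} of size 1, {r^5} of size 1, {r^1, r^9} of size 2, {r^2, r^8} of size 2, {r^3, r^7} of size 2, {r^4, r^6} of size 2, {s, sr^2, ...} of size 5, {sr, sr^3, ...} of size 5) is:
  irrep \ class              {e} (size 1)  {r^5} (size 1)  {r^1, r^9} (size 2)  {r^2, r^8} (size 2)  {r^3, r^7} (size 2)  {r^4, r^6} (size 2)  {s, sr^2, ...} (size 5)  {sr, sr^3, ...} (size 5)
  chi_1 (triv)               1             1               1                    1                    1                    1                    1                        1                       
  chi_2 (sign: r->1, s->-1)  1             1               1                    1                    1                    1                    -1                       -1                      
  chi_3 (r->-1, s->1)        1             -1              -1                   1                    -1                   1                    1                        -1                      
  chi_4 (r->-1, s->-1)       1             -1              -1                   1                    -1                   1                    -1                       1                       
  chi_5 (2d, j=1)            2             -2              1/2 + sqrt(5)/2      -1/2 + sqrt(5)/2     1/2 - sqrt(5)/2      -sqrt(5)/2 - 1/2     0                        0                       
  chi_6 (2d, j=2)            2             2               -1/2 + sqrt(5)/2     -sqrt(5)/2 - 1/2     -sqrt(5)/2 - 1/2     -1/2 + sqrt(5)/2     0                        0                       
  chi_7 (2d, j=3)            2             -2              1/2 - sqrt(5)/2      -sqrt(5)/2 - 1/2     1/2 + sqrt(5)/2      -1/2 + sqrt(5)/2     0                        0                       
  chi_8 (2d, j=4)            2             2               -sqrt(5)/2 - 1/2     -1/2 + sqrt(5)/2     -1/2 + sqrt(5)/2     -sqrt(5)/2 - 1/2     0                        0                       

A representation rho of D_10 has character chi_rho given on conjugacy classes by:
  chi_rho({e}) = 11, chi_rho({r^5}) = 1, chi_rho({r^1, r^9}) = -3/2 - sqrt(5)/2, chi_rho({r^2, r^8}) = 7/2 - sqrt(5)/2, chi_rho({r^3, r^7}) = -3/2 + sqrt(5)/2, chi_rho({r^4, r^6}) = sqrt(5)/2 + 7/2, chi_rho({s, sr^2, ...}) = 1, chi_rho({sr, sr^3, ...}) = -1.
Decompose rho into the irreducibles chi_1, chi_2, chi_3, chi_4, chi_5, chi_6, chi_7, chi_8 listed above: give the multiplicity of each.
Multiplicities: chi_1: 1, chi_2: 1, chi_3: 2, chi_4: 1, chi_5: 0, chi_6: 1, chi_7: 1, chi_8: 1.

Reasoning: Use <chi_rho, chi> = (1/|G|) sum_C |C| * chi_rho(C) * conj(chi(C)) with |G| = 20 for each irreducible chi in the table:
  <chi_rho, chi_1> = (1/20)[1*(11)*conj(1) + 1*(1)*conj(1) + 2*(-3/2 - sqrt(5)/2)*conj(1) + 2*(7/2 - sqrt(5)/2)*conj(1) + 2*(-3/2 + sqrt(5)/2)*conj(1) + 2*(sqrt(5)/2 + 7/2)*conj(1) + 5*(1)*conj(1) + 5*(-1)*conj(1)]
      = (1/20)[(11) + (1) + (-3 - sqrt(5)) + (7 - sqrt(5)) + (-3 + sqrt(5)) + (sqrt(5) + 7) + (5) + (-5)] = 20/20 = 1
  <chi_rho, chi_2> = (1/20)[1*(11)*conj(1) + 1*(1)*conj(1) + 2*(-3/2 - sqrt(5)/2)*conj(1) + 2*(7/2 - sqrt(5)/2)*conj(1) + 2*(-3/2 + sqrt(5)/2)*conj(1) + 2*(sqrt(5)/2 + 7/2)*conj(1) + 5*(1)*conj(-1) + 5*(-1)*conj(-1)]
      = (1/20)[(11) + (1) + (-3 - sqrt(5)) + (7 - sqrt(5)) + (-3 + sqrt(5)) + (sqrt(5) + 7) + (-5) + (5)] = 20/20 = 1
  <chi_rho, chi_3> = (1/20)[1*(11)*conj(1) + 1*(1)*conj(-1) + 2*(-3/2 - sqrt(5)/2)*conj(-1) + 2*(7/2 - sqrt(5)/2)*conj(1) + 2*(-3/2 + sqrt(5)/2)*conj(-1) + 2*(sqrt(5)/2 + 7/2)*conj(1) + 5*(1)*conj(1) + 5*(-1)*conj(-1)]
      = (1/20)[(11) + (-1) + (sqrt(5) + 3) + (7 - sqrt(5)) + (3 - sqrt(5)) + (sqrt(5) + 7) + (5) + (5)] = 40/20 = 2
  <chi_rho, chi_4> = (1/20)[1*(11)*conj(1) + 1*(1)*conj(-1) + 2*(-3/2 - sqrt(5)/2)*conj(-1) + 2*(7/2 - sqrt(5)/2)*conj(1) + 2*(-3/2 + sqrt(5)/2)*conj(-1) + 2*(sqrt(5)/2 + 7/2)*conj(1) + 5*(1)*conj(-1) + 5*(-1)*conj(1)]
      = (1/20)[(11) + (-1) + (sqrt(5) + 3) + (7 - sqrt(5)) + (3 - sqrt(5)) + (sqrt(5) + 7) + (-5) + (-5)] = 20/20 = 1
  <chi_rho, chi_5> = (1/20)[1*(11)*conj(2) + 1*(1)*conj(-2) + 2*(-3/2 - sqrt(5)/2)*conj(1/2 + sqrt(5)/2) + 2*(7/2 - sqrt(5)/2)*conj(-1/2 + sqrt(5)/2) + 2*(-3/2 + sqrt(5)/2)*conj(1/2 - sqrt(5)/2) + 2*(sqrt(5)/2 + 7/2)*conj(-sqrt(5)/2 - 1/2) + 5*(1)*conj(0) + 5*(-1)*conj(0)]
      = (1/20)[(22) + (-2) + (-2*sqrt(5) - 4) + (-6 + 4*sqrt(5)) + (-4 + 2*sqrt(5)) + (-4*sqrt(5) - 6) + (0) + (0)] = 0/20 = 0
  <chi_rho, chi_6> = (1/20)[1*(11)*conj(2) + 1*(1)*conj(2) + 2*(-3/2 - sqrt(5)/2)*conj(-1/2 + sqrt(5)/2) + 2*(7/2 - sqrt(5)/2)*conj(-sqrt(5)/2 - 1/2) + 2*(-3/2 + sqrt(5)/2)*conj(-sqrt(5)/2 - 1/2) + 2*(sqrt(5)/2 + 7/2)*conj(-1/2 + sqrt(5)/2) + 5*(1)*conj(0) + 5*(-1)*conj(0)]
      = (1/20)[(22) + (2) + (-sqrt(5) - 1) + (-3*sqrt(5) - 1) + (-1 + sqrt(5)) + (-1 + 3*sqrt(5)) + (0) + (0)] = 20/20 = 1
  <chi_rho, chi_7> = (1/20)[1*(11)*conj(2) + 1*(1)*conj(-2) + 2*(-3/2 - sqrt(5)/2)*conj(1/2 - sqrt(5)/2) + 2*(7/2 - sqrt(5)/2)*conj(-sqrt(5)/2 - 1/2) + 2*(-3/2 + sqrt(5)/2)*conj(1/2 + sqrt(5)/2) + 2*(sqrt(5)/2 + 7/2)*conj(-1/2 + sqrt(5)/2) + 5*(1)*conj(0) + 5*(-1)*conj(0)]
      = (1/20)[(22) + (-2) + (1 + sqrt(5)) + (-3*sqrt(5) - 1) + (1 - sqrt(5)) + (-1 + 3*sqrt(5)) + (0) + (0)] = 20/20 = 1
  <chi_rho, chi_8> = (1/20)[1*(11)*conj(2) + 1*(1)*conj(2) + 2*(-3/2 - sqrt(5)/2)*conj(-sqrt(5)/2 - 1/2) + 2*(7/2 - sqrt(5)/2)*conj(-1/2 + sqrt(5)/2) + 2*(-3/2 + sqrt(5)/2)*conj(-1/2 + sqrt(5)/2) + 2*(sqrt(5)/2 + 7/2)*conj(-sqrt(5)/2 - 1/2) + 5*(1)*conj(0) + 5*(-1)*conj(0)]
      = (1/20)[(22) + (2) + (4 + 2*sqrt(5)) + (-6 + 4*sqrt(5)) + (4 - 2*sqrt(5)) + (-4*sqrt(5) - 6) + (0) + (0)] = 20/20 = 1
Dimension check: dim(rho) = sum (mult * dim) = 1*1 + 1*1 + 2*1 + 1*1 + 0*2 + 1*2 + 1*2 + 1*2 = 11 = chi_rho(e) = 11.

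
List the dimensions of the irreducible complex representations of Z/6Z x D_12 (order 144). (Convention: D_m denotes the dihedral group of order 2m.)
Dimensions: 1, 1, 1, 1, 1, 1, 1, 1, 1, 1, 1, 1, 1, 1, 1, 1, 1, 1, 1, 1, 1, 1, 1, 1, 2, 2, 2, 2, 2, 2, 2, 2, 2, 2, 2, 2, 2, 2, 2, 2, 2, 2, 2, 2, 2, 2, 2, 2, 2, 2, 2, 2, 2, 2

Working: There are 54 irreducibles (= number of conjugacy classes). Their dimensions d_i satisfy sum d_i^2 = |G| = 144: 1 + 1 + 1 + 1 + 1 + 1 + 1 + 1 + 1 + 1 + 1 + 1 + 1 + 1 + 1 + 1 + 1 + 1 + 1 + 1 + 1 + 1 + 1 + 1 + 4 + 4 + 4 + 4 + 4 + 4 + 4 + 4 + 4 + 4 + 4 + 4 + 4 + 4 + 4 + 4 + 4 + 4 + 4 + 4 + 4 + 4 + 4 + 4 + 4 + 4 + 4 + 4 + 4 + 4 = 144. (For the product with Z/6Z: each of the 6 1-dim characters of Z/6Z tensors with each irrep of D_12, giving 6 copies of each D_12-dimension.)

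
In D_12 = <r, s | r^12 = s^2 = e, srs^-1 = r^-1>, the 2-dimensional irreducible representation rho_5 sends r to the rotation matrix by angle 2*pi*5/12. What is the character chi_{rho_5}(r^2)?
chi_{rho_5}(r^2) = 2*cos(2*pi*5*2/12) = 1

Explanation: rho_5(r^2) is rotation by angle 2*pi*5*2/12, whose trace is 2*cos(2*pi*5*2/12) = 1.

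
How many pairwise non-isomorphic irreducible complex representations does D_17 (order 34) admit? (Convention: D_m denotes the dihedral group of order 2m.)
10

Solution. The number of irreducible complex representations of a finite group equals its number of conjugacy classes. D_17 has 10 conjugacy classes ((n+3)/2 for n odd), so D_17 (order 34) has exactly 10 irreducible complex representations.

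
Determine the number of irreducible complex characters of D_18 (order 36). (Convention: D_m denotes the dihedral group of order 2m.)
12

Solution. The number of irreducible complex representations of a finite group equals its number of conjugacy classes. D_18 has 12 conjugacy classes (n/2 + 3 for n even), so D_18 (order 36) has exactly 12 irreducible complex representations.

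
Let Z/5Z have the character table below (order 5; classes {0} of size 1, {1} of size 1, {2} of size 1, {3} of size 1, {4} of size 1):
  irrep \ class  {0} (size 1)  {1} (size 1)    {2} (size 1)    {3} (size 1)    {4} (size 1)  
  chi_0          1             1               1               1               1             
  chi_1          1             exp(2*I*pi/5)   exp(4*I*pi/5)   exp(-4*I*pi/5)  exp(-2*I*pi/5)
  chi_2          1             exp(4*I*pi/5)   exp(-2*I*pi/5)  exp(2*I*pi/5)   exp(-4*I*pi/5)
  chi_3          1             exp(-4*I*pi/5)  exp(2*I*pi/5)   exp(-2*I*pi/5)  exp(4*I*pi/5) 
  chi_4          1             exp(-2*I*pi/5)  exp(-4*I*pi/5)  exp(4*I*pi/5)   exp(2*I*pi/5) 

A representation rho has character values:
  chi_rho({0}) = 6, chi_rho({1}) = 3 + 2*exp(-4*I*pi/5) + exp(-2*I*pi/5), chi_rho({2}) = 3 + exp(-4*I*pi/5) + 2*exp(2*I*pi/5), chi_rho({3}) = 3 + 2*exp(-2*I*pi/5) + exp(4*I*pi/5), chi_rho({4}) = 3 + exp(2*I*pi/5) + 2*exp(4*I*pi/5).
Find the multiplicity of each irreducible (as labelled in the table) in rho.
Multiplicities: chi_0: 3, chi_1: 0, chi_2: 0, chi_3: 2, chi_4: 1.

Working: Use <chi_rho, chi> = (1/|G|) sum_C |C| * chi_rho(C) * conj(chi(C)) with |G| = 5 for each irreducible chi in the table:
  <chi_rho, chi_0> = (1/5)[1*(6)*conj(1) + 1*(3 + 2*exp(-4*I*pi/5) + exp(-2*I*pi/5))*conj(1) + 1*(3 + exp(-4*I*pi/5) + 2*exp(2*I*pi/5))*conj(1) + 1*(3 + 2*exp(-2*I*pi/5) + exp(4*I*pi/5))*conj(1) + 1*(3 + exp(2*I*pi/5) + 2*exp(4*I*pi/5))*conj(1)]
      = (1/5)[(6) + (3 + 2*exp(-4*I*pi/5) + exp(-2*I*pi/5)) + (3 + exp(-4*I*pi/5) + 2*exp(2*I*pi/5)) + (3 + 2*exp(-2*I*pi/5) + exp(4*I*pi/5)) + (3 + exp(2*I*pi/5) + 2*exp(4*I*pi/5))] = 15/5 = 3
  <chi_rho, chi_1> = (1/5)[1*(6)*conj(1) + 1*(3 + 2*exp(-4*I*pi/5) + exp(-2*I*pi/5))*conj(exp(2*I*pi/5)) + 1*(3 + exp(-4*I*pi/5) + 2*exp(2*I*pi/5))*conj(exp(4*I*pi/5)) + 1*(3 + 2*exp(-2*I*pi/5) + exp(4*I*pi/5))*conj(exp(-4*I*pi/5)) + 1*(3 + exp(2*I*pi/5) + 2*exp(4*I*pi/5))*conj(exp(-2*I*pi/5))]
      = (1/5)[(6) + (3*exp(-2*I*pi/5) + exp(-4*I*pi/5) + 2*exp(4*I*pi/5)) + (2*exp(-2*I*pi/5) + 3*exp(-4*I*pi/5) + exp(2*I*pi/5)) + (exp(-2*I*pi/5) + 3*exp(4*I*pi/5) + 2*exp(2*I*pi/5)) + (2*exp(-4*I*pi/5) + exp(4*I*pi/5) + 3*exp(2*I*pi/5))] = 0/5 = 0
  <chi_rho, chi_2> = (1/5)[1*(6)*conj(1) + 1*(3 + 2*exp(-4*I*pi/5) + exp(-2*I*pi/5))*conj(exp(4*I*pi/5)) + 1*(3 + exp(-4*I*pi/5) + 2*exp(2*I*pi/5))*conj(exp(-2*I*pi/5)) + 1*(3 + 2*exp(-2*I*pi/5) + exp(4*I*pi/5))*conj(exp(2*I*pi/5)) + 1*(3 + exp(2*I*pi/5) + 2*exp(4*I*pi/5))*conj(exp(-4*I*pi/5))]
      = (1/5)[(6) + (3*exp(-4*I*pi/5) + exp(4*I*pi/5) + 2*exp(2*I*pi/5)) + (exp(-2*I*pi/5) + 2*exp(4*I*pi/5) + 3*exp(2*I*pi/5)) + (3*exp(-2*I*pi/5) + 2*exp(-4*I*pi/5) + exp(2*I*pi/5)) + (2*exp(-2*I*pi/5) + exp(-4*I*pi/5) + 3*exp(4*I*pi/5))] = 0/5 = 0
  <chi_rho, chi_3> = (1/5)[1*(6)*conj(1) + 1*(3 + 2*exp(-4*I*pi/5) + exp(-2*I*pi/5))*conj(exp(-4*I*pi/5)) + 1*(3 + exp(-4*I*pi/5) + 2*exp(2*I*pi/5))*conj(exp(2*I*pi/5)) + 1*(3 + 2*exp(-2*I*pi/5) + exp(4*I*pi/5))*conj(exp(-2*I*pi/5)) + 1*(3 + exp(2*I*pi/5) + 2*exp(4*I*pi/5))*conj(exp(4*I*pi/5))]
      = (1/5)[(6) + (2 + exp(2*I*pi/5) + 3*exp(4*I*pi/5)) + (2 + 3*exp(-2*I*pi/5) + exp(4*I*pi/5)) + (2 + exp(-4*I*pi/5) + 3*exp(2*I*pi/5)) + (2 + 3*exp(-4*I*pi/5) + exp(-2*I*pi/5))] = 10/5 = 2
  <chi_rho, chi_4> = (1/5)[1*(6)*conj(1) + 1*(3 + 2*exp(-4*I*pi/5) + exp(-2*I*pi/5))*conj(exp(-2*I*pi/5)) + 1*(3 + exp(-4*I*pi/5) + 2*exp(2*I*pi/5))*conj(exp(-4*I*pi/5)) + 1*(3 + 2*exp(-2*I*pi/5) + exp(4*I*pi/5))*conj(exp(4*I*pi/5)) + 1*(3 + exp(2*I*pi/5) + 2*exp(4*I*pi/5))*conj(exp(2*I*pi/5))]
      = (1/5)[(6) + (1 + 2*exp(-2*I*pi/5) + 3*exp(2*I*pi/5)) + (1 + 2*exp(-4*I*pi/5) + 3*exp(4*I*pi/5)) + (1 + 3*exp(-4*I*pi/5) + 2*exp(4*I*pi/5)) + (1 + 3*exp(-2*I*pi/5) + 2*exp(2*I*pi/5))] = 5/5 = 1
(Exp terms are combined using exp(i*s)*conj(exp(i*t)) = exp(i*(s-t)), and sums of them are collapsed using the identity that for every m > 1 the m distinct m-th roots of unity sum to 0, e.g. 1 + exp(2*I*pi/3) + exp(-2*I*pi/3) = 0.)
Dimension check: dim(rho) = sum (mult * dim) = 3*1 + 0*1 + 0*1 + 2*1 + 1*1 = 6 = chi_rho(e) = 6.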